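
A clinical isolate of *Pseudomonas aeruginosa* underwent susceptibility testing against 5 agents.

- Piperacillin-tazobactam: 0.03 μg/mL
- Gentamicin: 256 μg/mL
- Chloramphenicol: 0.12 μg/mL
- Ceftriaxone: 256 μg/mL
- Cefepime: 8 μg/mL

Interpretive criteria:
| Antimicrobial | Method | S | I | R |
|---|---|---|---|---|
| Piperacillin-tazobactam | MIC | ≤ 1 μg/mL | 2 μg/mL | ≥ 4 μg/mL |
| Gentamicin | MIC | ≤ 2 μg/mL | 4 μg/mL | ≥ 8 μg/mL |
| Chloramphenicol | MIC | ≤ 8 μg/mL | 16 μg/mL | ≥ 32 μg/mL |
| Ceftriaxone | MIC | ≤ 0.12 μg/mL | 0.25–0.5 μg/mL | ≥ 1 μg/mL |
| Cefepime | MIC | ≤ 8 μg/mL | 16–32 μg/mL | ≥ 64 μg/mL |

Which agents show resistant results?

Piperacillin-tazobactam: 0.03 μg/mL is ≤ 1 μg/mL → susceptible
Gentamicin 256 μg/mL: ≥ 8 μg/mL ⇒ Resistant
Chloramphenicol 0.12 μg/mL: ≤ 8 μg/mL ⇒ S
Ceftriaxone: 256 μg/mL is ≥ 1 μg/mL → Resistant
Cefepime: 8 μg/mL is ≤ 8 μg/mL → S

gentamicin, ceftriaxone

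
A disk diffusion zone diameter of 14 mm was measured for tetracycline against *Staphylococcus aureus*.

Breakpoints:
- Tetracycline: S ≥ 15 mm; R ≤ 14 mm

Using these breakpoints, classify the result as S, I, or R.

Tetracycline: 14 mm is ≤ 14 mm ⇒ Resistant

Resistant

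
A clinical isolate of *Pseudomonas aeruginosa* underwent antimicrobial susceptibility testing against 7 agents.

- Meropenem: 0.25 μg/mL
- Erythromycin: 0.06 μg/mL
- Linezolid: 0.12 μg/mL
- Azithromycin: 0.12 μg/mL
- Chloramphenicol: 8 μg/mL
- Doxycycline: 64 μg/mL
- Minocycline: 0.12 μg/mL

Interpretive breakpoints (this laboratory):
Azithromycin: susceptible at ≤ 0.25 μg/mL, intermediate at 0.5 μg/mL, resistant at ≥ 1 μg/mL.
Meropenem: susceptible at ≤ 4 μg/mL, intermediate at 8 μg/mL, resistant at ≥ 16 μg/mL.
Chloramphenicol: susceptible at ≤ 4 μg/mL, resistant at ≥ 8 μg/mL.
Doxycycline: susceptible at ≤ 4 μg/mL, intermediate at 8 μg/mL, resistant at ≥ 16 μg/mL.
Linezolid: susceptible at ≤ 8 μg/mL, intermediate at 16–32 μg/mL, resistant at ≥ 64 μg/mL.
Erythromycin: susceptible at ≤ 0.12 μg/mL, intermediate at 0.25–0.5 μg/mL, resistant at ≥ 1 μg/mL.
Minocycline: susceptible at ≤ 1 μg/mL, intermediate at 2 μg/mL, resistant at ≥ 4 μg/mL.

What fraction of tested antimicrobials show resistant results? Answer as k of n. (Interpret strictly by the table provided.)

Meropenem: 0.25 μg/mL is ≤ 4 μg/mL ⇒ Susceptible
Erythromycin: 0.06 μg/mL is ≤ 0.12 μg/mL — S
Linezolid 0.12 μg/mL: ≤ 8 μg/mL — Susceptible
Azithromycin (0.12 μg/mL) ≤ 0.25 μg/mL — susceptible
Chloramphenicol (8 μg/mL) ≥ 8 μg/mL ⇒ resistant
Doxycycline (64 μg/mL) ≥ 16 μg/mL ⇒ Resistant
Minocycline (0.12 μg/mL) ≤ 1 μg/mL → Susceptible
Resistant: 2/7

2 of 7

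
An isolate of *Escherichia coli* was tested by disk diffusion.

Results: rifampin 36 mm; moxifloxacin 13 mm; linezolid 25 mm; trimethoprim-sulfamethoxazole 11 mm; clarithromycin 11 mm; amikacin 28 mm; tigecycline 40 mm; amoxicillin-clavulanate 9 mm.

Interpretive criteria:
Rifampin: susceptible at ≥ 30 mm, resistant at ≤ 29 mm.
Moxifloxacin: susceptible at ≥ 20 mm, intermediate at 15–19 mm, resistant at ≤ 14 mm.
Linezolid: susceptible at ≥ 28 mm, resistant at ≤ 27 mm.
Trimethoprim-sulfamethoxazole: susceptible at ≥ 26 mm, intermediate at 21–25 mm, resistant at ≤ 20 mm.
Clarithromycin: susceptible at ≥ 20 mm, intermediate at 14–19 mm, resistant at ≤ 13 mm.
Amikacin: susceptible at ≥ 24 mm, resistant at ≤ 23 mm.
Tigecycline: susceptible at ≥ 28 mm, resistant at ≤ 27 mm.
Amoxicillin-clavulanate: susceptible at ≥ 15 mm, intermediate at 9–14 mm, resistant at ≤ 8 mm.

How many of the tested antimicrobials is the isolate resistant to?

Rifampin (36 mm) ≥ 30 mm ⇒ S
Moxifloxacin: 13 mm is ≤ 14 mm ⇒ Resistant
Linezolid (25 mm) ≤ 27 mm ⇒ R
Trimethoprim-sulfamethoxazole (11 mm) ≤ 20 mm → resistant
Clarithromycin: 11 mm is ≤ 13 mm — resistant
Amikacin: 28 mm is ≥ 24 mm → S
Tigecycline 40 mm: ≥ 28 mm → S
Amoxicillin-clavulanate 9 mm: in 9–14 mm → Intermediate
Resistant: 4

4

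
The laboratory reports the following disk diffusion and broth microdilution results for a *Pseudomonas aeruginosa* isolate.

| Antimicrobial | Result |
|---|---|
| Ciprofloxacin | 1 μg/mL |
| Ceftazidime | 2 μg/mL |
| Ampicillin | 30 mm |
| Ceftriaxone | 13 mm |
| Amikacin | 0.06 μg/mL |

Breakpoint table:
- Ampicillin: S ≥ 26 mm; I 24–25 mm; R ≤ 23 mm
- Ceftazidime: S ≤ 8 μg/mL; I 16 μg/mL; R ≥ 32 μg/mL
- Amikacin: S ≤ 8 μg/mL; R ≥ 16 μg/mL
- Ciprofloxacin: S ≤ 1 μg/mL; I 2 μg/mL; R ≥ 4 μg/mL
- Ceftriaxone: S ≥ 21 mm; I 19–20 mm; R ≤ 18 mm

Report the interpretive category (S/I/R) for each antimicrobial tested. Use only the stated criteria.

S, S, S, R, S

Ciprofloxacin (1 μg/mL) ≤ 1 μg/mL ⇒ susceptible
Ceftazidime 2 μg/mL: ≤ 8 μg/mL ⇒ S
Ampicillin 30 mm: ≥ 26 mm ⇒ S
Ceftriaxone (13 mm) ≤ 18 mm — resistant
Amikacin (0.06 μg/mL) ≤ 8 μg/mL — Susceptible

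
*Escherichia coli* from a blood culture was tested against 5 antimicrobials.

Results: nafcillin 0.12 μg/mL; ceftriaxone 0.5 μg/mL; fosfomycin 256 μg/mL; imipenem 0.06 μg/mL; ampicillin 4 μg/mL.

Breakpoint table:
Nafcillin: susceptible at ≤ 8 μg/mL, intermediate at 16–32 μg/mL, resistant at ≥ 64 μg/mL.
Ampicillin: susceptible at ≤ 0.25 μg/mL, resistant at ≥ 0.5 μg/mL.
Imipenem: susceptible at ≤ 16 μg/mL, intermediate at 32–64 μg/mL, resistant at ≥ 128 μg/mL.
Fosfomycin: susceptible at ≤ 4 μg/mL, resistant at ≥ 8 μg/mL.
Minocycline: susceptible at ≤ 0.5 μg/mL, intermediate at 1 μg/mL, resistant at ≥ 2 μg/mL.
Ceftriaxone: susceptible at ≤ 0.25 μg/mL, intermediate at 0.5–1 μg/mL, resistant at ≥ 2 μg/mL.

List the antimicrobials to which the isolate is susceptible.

Nafcillin (0.12 μg/mL) ≤ 8 μg/mL → S
Ceftriaxone: 0.5 μg/mL is in 0.5–1 μg/mL → I
Fosfomycin (256 μg/mL) ≥ 8 μg/mL — resistant
Imipenem (0.06 μg/mL) ≤ 16 μg/mL → S
Ampicillin 4 μg/mL: ≥ 0.5 μg/mL → Resistant

nafcillin, imipenem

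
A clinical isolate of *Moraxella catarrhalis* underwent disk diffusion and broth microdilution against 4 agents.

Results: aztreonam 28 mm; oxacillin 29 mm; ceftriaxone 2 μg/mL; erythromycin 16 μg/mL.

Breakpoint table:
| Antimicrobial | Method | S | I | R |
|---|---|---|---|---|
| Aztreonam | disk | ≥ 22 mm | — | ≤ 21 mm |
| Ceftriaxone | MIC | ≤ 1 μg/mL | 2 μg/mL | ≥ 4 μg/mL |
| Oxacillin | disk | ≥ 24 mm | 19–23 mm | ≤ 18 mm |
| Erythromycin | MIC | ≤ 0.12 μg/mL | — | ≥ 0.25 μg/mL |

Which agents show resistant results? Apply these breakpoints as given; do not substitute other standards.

Aztreonam (28 mm) ≥ 22 mm — S
Oxacillin (29 mm) ≥ 24 mm — S
Ceftriaxone: 2 μg/mL is = 2 μg/mL → I
Erythromycin: 16 μg/mL is ≥ 0.25 μg/mL → R

erythromycin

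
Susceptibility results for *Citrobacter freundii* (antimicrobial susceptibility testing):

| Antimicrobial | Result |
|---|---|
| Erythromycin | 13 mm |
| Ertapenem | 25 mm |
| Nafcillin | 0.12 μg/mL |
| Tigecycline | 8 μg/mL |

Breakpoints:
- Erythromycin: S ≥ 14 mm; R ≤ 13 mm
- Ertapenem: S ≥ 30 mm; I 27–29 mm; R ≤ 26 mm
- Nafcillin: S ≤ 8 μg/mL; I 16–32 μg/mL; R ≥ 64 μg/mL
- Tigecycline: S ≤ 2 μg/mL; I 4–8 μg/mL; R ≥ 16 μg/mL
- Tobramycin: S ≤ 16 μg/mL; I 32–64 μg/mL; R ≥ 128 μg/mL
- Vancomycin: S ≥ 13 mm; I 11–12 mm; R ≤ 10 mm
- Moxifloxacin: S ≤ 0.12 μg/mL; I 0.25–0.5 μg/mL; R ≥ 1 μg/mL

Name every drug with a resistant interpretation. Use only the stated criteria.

Erythromycin: 13 mm is ≤ 13 mm — R
Ertapenem (25 mm) ≤ 26 mm → resistant
Nafcillin 0.12 μg/mL: ≤ 8 μg/mL ⇒ Susceptible
Tigecycline (8 μg/mL) in 4–8 μg/mL — intermediate

erythromycin, ertapenem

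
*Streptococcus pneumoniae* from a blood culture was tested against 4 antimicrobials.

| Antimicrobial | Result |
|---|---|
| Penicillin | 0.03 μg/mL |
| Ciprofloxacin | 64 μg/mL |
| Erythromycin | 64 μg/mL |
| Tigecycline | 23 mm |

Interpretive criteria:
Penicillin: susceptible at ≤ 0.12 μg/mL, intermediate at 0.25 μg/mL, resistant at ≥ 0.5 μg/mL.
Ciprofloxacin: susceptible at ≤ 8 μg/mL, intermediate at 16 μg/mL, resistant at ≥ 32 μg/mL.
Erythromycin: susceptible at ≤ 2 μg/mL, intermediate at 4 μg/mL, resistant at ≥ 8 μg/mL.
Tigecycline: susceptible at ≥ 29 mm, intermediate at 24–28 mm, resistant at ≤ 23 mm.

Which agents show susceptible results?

Penicillin 0.03 μg/mL: ≤ 0.12 μg/mL — susceptible
Ciprofloxacin 64 μg/mL: ≥ 32 μg/mL ⇒ resistant
Erythromycin 64 μg/mL: ≥ 8 μg/mL ⇒ Resistant
Tigecycline 23 mm: ≤ 23 mm ⇒ Resistant

penicillin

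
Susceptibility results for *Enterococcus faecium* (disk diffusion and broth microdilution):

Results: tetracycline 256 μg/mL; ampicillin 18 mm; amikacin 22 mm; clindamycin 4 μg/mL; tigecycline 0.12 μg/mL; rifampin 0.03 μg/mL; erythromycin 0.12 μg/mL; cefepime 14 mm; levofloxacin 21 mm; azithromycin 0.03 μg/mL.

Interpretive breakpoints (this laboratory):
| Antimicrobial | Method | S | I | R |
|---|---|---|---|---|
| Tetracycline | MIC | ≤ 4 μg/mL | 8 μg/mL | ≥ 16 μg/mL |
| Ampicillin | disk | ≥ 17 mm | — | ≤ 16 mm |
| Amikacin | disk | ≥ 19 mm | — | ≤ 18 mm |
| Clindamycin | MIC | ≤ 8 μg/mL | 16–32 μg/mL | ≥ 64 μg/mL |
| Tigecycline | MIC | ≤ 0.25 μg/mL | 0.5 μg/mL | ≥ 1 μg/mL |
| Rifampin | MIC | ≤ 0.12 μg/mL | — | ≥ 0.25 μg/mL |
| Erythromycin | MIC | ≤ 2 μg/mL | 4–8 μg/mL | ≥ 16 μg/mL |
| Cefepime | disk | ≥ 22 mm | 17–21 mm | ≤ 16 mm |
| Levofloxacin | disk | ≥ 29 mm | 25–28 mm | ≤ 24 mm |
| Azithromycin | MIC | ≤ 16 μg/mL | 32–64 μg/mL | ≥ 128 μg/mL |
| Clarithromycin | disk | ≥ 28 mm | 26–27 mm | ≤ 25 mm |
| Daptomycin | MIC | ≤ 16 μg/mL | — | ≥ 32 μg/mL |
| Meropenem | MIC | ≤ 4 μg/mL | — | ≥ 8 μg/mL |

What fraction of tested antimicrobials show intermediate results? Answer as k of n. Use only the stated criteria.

Tetracycline: 256 μg/mL is ≥ 16 μg/mL — R
Ampicillin 18 mm: ≥ 17 mm → S
Amikacin (22 mm) ≥ 19 mm → Susceptible
Clindamycin: 4 μg/mL is ≤ 8 μg/mL → S
Tigecycline (0.12 μg/mL) ≤ 0.25 μg/mL ⇒ Susceptible
Rifampin (0.03 μg/mL) ≤ 0.12 μg/mL ⇒ S
Erythromycin 0.12 μg/mL: ≤ 2 μg/mL → Susceptible
Cefepime 14 mm: ≤ 16 mm → R
Levofloxacin 21 mm: ≤ 24 mm — Resistant
Azithromycin: 0.03 μg/mL is ≤ 16 μg/mL → S
Intermediate: 0/10

0 of 10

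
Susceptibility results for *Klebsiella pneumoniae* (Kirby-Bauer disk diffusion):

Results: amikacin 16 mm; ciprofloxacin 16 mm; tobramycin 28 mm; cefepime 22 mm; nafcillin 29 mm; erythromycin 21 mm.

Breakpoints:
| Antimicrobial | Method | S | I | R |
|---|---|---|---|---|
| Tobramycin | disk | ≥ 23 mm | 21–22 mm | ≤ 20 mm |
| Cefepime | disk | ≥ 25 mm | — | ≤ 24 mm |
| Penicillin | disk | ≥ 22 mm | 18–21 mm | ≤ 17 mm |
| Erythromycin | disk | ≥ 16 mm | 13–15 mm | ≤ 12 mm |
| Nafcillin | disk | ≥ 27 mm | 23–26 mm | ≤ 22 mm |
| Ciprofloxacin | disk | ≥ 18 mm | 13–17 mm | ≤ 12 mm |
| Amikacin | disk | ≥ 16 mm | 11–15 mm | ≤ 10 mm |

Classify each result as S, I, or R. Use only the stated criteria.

S, I, S, R, S, S

Amikacin: 16 mm is ≥ 16 mm → Susceptible
Ciprofloxacin: 16 mm is in 13–17 mm → Intermediate
Tobramycin (28 mm) ≥ 23 mm → Susceptible
Cefepime (22 mm) ≤ 24 mm ⇒ Resistant
Nafcillin (29 mm) ≥ 27 mm → S
Erythromycin 21 mm: ≥ 16 mm → Susceptible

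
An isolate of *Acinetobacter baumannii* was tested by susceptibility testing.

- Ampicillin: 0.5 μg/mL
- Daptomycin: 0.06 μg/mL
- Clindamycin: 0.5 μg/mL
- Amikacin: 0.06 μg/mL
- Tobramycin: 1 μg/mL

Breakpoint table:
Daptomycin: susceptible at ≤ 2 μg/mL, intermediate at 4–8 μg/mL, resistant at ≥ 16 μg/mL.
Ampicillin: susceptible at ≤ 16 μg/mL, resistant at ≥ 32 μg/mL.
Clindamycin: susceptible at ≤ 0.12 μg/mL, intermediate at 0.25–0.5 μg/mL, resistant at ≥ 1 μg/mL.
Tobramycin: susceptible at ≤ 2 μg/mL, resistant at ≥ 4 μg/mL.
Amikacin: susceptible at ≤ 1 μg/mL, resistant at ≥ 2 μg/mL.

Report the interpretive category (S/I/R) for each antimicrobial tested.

Ampicillin 0.5 μg/mL: ≤ 16 μg/mL — S
Daptomycin 0.06 μg/mL: ≤ 2 μg/mL ⇒ Susceptible
Clindamycin: 0.5 μg/mL is in 0.25–0.5 μg/mL — Intermediate
Amikacin 0.06 μg/mL: ≤ 1 μg/mL → Susceptible
Tobramycin (1 μg/mL) ≤ 2 μg/mL ⇒ Susceptible

S, S, I, S, S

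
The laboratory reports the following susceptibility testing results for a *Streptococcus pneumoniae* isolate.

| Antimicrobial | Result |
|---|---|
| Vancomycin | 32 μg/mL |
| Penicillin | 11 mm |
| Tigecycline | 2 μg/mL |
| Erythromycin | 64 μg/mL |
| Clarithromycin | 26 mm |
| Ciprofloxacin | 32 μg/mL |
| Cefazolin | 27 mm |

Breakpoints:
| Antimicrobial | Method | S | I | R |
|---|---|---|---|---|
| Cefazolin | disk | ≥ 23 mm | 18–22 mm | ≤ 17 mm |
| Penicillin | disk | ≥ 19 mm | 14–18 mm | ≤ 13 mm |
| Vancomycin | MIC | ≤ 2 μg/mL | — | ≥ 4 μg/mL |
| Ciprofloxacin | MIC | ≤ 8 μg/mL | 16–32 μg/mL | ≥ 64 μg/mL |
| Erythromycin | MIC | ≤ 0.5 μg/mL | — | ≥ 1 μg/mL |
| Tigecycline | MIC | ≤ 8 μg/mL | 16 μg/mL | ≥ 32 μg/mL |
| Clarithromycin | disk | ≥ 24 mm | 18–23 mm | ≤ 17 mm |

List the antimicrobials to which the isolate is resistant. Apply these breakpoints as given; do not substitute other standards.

vancomycin, penicillin, erythromycin

Vancomycin 32 μg/mL: ≥ 4 μg/mL → Resistant
Penicillin 11 mm: ≤ 13 mm — resistant
Tigecycline (2 μg/mL) ≤ 8 μg/mL ⇒ S
Erythromycin 64 μg/mL: ≥ 1 μg/mL ⇒ resistant
Clarithromycin: 26 mm is ≥ 24 mm — Susceptible
Ciprofloxacin 32 μg/mL: in 16–32 μg/mL ⇒ Intermediate
Cefazolin (27 mm) ≥ 23 mm ⇒ S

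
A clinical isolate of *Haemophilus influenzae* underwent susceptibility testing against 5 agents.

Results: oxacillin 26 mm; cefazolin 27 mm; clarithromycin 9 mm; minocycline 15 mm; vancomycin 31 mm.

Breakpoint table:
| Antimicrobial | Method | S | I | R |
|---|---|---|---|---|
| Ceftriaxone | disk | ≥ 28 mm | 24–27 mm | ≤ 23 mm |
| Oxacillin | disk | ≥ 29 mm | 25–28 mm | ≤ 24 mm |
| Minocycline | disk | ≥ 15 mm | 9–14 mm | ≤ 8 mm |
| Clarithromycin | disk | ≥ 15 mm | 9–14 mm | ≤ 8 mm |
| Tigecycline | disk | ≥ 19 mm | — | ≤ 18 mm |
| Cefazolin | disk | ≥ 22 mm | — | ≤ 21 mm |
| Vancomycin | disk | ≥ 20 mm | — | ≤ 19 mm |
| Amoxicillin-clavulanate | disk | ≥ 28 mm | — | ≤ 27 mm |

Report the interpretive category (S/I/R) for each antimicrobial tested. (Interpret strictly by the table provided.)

I, S, I, S, S

Oxacillin: 26 mm is in 25–28 mm — intermediate
Cefazolin: 27 mm is ≥ 22 mm → Susceptible
Clarithromycin: 9 mm is in 9–14 mm ⇒ I
Minocycline: 15 mm is ≥ 15 mm ⇒ S
Vancomycin (31 mm) ≥ 20 mm — S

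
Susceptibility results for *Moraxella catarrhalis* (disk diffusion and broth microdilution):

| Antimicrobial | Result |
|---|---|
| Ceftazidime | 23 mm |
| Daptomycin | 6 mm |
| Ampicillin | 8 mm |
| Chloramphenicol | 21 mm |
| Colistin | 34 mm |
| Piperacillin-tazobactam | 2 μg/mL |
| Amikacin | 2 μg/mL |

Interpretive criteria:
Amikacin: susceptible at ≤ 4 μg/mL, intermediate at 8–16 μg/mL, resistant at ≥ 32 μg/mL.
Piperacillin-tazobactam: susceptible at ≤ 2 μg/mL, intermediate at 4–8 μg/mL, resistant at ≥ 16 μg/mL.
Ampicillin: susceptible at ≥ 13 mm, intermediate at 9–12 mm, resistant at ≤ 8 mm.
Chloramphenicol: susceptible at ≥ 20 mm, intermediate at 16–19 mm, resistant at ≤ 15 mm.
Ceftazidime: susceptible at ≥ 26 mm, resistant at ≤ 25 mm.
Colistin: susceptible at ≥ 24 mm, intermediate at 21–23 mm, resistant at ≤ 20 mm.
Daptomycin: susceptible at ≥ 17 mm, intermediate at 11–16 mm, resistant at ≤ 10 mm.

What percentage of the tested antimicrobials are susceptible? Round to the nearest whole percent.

Ceftazidime: 23 mm is ≤ 25 mm — resistant
Daptomycin 6 mm: ≤ 10 mm — R
Ampicillin: 8 mm is ≤ 8 mm — resistant
Chloramphenicol: 21 mm is ≥ 20 mm — susceptible
Colistin (34 mm) ≥ 24 mm → S
Piperacillin-tazobactam (2 μg/mL) ≤ 2 μg/mL → susceptible
Amikacin (2 μg/mL) ≤ 4 μg/mL — susceptible
Susceptible: 4/7

57%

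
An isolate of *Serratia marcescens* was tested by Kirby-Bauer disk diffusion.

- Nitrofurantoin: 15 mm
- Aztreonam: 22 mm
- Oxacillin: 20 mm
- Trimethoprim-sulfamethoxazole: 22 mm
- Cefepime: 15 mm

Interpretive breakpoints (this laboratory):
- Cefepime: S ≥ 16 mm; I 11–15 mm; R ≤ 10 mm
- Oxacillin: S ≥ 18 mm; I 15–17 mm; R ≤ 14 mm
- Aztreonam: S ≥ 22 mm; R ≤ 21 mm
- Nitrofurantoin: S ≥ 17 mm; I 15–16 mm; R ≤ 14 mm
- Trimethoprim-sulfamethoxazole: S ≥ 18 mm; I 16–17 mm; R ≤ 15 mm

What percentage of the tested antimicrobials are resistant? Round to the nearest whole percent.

0%

Nitrofurantoin: 15 mm is in 15–16 mm — I
Aztreonam (22 mm) ≥ 22 mm — Susceptible
Oxacillin (20 mm) ≥ 18 mm ⇒ S
Trimethoprim-sulfamethoxazole (22 mm) ≥ 18 mm → susceptible
Cefepime 15 mm: in 11–15 mm — I
Resistant: 0/5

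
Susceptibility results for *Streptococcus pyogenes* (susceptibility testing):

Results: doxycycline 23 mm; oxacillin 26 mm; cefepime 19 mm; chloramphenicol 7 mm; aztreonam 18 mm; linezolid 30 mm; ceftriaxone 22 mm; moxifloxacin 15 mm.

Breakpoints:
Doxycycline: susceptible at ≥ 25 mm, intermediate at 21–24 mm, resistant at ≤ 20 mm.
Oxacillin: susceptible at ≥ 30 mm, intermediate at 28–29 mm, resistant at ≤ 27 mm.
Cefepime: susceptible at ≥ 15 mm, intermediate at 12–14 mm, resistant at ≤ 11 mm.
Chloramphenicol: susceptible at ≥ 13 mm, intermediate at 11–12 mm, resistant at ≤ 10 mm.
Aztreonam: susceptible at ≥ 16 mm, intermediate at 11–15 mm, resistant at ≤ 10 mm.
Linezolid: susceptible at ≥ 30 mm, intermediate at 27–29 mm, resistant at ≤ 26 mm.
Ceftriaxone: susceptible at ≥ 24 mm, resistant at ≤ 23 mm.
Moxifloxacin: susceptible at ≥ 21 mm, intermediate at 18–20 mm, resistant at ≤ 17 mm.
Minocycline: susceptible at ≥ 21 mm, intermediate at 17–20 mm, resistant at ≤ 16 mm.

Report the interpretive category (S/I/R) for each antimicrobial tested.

Doxycycline (23 mm) in 21–24 mm — Intermediate
Oxacillin (26 mm) ≤ 27 mm ⇒ resistant
Cefepime (19 mm) ≥ 15 mm — S
Chloramphenicol 7 mm: ≤ 10 mm ⇒ resistant
Aztreonam: 18 mm is ≥ 16 mm → S
Linezolid: 30 mm is ≥ 30 mm — Susceptible
Ceftriaxone: 22 mm is ≤ 23 mm → R
Moxifloxacin: 15 mm is ≤ 17 mm → resistant

I, R, S, R, S, S, R, R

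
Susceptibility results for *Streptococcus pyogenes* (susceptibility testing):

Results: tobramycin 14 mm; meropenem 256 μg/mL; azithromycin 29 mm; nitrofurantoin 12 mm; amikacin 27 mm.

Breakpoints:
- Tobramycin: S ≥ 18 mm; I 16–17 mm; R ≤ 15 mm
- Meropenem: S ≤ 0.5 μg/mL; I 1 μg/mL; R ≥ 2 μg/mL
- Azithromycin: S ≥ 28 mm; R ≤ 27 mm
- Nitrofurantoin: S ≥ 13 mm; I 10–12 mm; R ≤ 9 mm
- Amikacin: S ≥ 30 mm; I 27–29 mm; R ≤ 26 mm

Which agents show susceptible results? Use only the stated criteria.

Tobramycin (14 mm) ≤ 15 mm → resistant
Meropenem (256 μg/mL) ≥ 2 μg/mL ⇒ resistant
Azithromycin: 29 mm is ≥ 28 mm ⇒ S
Nitrofurantoin: 12 mm is in 10–12 mm — Intermediate
Amikacin (27 mm) in 27–29 mm ⇒ I

azithromycin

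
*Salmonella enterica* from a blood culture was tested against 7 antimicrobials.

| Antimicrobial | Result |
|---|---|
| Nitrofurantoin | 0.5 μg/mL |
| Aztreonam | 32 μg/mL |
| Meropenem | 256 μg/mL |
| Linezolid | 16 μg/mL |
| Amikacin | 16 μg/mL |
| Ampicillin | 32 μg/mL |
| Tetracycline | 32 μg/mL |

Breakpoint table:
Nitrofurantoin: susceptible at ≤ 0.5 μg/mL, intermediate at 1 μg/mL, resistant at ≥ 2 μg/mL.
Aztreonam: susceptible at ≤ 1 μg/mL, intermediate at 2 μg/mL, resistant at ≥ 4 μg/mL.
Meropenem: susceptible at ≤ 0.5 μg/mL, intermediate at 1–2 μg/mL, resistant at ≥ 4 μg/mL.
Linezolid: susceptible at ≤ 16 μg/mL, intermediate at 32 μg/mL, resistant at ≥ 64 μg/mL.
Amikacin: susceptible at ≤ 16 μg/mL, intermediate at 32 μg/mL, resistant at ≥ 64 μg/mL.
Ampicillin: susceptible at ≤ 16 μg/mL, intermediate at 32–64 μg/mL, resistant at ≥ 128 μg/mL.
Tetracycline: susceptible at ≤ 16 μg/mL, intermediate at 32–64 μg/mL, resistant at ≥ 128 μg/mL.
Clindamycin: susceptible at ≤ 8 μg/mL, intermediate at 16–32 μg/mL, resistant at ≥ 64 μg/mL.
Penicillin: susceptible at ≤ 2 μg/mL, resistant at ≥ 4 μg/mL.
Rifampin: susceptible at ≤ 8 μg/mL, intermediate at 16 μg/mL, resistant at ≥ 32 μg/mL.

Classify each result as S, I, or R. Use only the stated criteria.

S, R, R, S, S, I, I

Nitrofurantoin 0.5 μg/mL: ≤ 0.5 μg/mL — S
Aztreonam (32 μg/mL) ≥ 4 μg/mL — Resistant
Meropenem (256 μg/mL) ≥ 4 μg/mL → Resistant
Linezolid 16 μg/mL: ≤ 16 μg/mL — susceptible
Amikacin 16 μg/mL: ≤ 16 μg/mL ⇒ S
Ampicillin (32 μg/mL) in 32–64 μg/mL — intermediate
Tetracycline (32 μg/mL) in 32–64 μg/mL ⇒ I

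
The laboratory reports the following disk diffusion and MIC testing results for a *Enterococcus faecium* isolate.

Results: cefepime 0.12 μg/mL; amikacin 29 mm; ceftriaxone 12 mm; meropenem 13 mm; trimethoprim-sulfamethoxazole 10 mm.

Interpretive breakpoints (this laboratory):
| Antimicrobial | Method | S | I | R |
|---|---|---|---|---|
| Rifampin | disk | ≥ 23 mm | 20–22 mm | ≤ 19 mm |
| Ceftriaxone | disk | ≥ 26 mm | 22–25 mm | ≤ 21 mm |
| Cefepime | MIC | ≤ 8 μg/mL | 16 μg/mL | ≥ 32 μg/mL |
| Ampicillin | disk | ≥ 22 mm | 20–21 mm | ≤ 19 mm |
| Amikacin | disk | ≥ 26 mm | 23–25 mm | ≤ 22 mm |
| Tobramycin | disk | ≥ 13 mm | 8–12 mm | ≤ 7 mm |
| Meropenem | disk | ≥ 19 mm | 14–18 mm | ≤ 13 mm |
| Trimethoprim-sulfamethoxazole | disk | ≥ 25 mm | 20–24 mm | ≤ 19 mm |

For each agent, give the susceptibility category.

S, S, R, R, R

Cefepime: 0.12 μg/mL is ≤ 8 μg/mL — Susceptible
Amikacin: 29 mm is ≥ 26 mm — S
Ceftriaxone: 12 mm is ≤ 21 mm — R
Meropenem: 13 mm is ≤ 13 mm ⇒ resistant
Trimethoprim-sulfamethoxazole 10 mm: ≤ 19 mm — Resistant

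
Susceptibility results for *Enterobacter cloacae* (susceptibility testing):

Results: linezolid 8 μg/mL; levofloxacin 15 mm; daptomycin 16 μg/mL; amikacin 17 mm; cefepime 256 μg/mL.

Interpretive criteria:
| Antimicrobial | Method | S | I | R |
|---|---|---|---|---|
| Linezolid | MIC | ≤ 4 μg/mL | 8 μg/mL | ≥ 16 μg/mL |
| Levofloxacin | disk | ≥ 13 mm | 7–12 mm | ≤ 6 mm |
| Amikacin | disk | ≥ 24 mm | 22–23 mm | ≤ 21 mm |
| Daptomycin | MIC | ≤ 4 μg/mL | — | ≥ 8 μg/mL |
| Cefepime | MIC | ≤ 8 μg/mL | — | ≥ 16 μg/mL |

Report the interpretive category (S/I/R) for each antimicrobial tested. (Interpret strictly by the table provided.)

I, S, R, R, R

Linezolid: 8 μg/mL is = 8 μg/mL ⇒ intermediate
Levofloxacin 15 mm: ≥ 13 mm — susceptible
Daptomycin: 16 μg/mL is ≥ 8 μg/mL — R
Amikacin: 17 mm is ≤ 21 mm → R
Cefepime 256 μg/mL: ≥ 16 μg/mL ⇒ Resistant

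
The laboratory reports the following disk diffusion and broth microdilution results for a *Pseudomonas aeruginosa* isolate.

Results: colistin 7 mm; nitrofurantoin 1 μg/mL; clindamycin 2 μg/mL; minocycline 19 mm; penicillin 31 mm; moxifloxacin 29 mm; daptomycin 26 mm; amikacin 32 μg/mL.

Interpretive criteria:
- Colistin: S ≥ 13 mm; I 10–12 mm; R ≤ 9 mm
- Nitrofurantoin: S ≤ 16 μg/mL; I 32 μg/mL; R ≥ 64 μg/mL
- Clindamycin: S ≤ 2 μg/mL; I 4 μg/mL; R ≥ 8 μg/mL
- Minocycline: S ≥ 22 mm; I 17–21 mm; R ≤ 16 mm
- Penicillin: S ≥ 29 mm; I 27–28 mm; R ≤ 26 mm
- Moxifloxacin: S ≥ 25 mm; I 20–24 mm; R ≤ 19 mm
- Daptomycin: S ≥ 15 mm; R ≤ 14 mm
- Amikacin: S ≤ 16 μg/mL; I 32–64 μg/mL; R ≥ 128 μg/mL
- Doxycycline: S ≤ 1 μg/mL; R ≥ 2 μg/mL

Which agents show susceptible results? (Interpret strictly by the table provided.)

nitrofurantoin, clindamycin, penicillin, moxifloxacin, daptomycin

Colistin 7 mm: ≤ 9 mm — Resistant
Nitrofurantoin (1 μg/mL) ≤ 16 μg/mL ⇒ S
Clindamycin (2 μg/mL) ≤ 2 μg/mL ⇒ Susceptible
Minocycline (19 mm) in 17–21 mm — intermediate
Penicillin: 31 mm is ≥ 29 mm → Susceptible
Moxifloxacin: 29 mm is ≥ 25 mm ⇒ S
Daptomycin (26 mm) ≥ 15 mm ⇒ Susceptible
Amikacin (32 μg/mL) in 32–64 μg/mL → I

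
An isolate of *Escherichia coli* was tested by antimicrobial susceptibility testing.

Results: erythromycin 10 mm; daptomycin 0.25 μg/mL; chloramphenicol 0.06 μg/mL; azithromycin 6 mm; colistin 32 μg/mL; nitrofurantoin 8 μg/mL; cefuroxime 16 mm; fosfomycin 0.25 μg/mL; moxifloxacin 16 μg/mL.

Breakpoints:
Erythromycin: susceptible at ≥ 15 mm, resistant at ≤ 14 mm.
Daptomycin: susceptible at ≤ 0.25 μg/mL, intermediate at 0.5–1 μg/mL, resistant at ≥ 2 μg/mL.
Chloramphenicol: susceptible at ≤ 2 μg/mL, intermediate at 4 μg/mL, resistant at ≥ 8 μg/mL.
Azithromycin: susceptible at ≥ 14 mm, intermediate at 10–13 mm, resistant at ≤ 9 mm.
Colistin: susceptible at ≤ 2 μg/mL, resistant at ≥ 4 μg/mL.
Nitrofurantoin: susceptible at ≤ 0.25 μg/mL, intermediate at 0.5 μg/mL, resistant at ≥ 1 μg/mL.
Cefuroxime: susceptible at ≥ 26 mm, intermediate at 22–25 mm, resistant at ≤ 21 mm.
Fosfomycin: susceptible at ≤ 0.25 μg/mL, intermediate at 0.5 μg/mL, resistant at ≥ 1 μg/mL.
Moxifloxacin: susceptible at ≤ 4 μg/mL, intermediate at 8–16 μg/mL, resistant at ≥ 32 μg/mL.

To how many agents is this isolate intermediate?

1

Erythromycin 10 mm: ≤ 14 mm ⇒ R
Daptomycin 0.25 μg/mL: ≤ 0.25 μg/mL ⇒ Susceptible
Chloramphenicol: 0.06 μg/mL is ≤ 2 μg/mL ⇒ S
Azithromycin (6 mm) ≤ 9 mm → Resistant
Colistin (32 μg/mL) ≥ 4 μg/mL — Resistant
Nitrofurantoin 8 μg/mL: ≥ 1 μg/mL — resistant
Cefuroxime (16 mm) ≤ 21 mm — R
Fosfomycin (0.25 μg/mL) ≤ 0.25 μg/mL ⇒ S
Moxifloxacin (16 μg/mL) in 8–16 μg/mL ⇒ Intermediate
Intermediate: 1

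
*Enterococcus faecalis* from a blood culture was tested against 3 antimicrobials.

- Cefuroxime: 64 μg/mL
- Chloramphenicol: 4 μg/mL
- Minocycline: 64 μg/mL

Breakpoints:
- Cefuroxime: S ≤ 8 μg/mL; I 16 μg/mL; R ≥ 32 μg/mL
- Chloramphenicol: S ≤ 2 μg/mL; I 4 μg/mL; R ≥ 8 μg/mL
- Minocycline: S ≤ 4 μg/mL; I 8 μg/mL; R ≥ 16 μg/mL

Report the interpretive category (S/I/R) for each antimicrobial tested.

R, I, R

Cefuroxime 64 μg/mL: ≥ 32 μg/mL — resistant
Chloramphenicol 4 μg/mL: = 4 μg/mL → I
Minocycline (64 μg/mL) ≥ 16 μg/mL ⇒ R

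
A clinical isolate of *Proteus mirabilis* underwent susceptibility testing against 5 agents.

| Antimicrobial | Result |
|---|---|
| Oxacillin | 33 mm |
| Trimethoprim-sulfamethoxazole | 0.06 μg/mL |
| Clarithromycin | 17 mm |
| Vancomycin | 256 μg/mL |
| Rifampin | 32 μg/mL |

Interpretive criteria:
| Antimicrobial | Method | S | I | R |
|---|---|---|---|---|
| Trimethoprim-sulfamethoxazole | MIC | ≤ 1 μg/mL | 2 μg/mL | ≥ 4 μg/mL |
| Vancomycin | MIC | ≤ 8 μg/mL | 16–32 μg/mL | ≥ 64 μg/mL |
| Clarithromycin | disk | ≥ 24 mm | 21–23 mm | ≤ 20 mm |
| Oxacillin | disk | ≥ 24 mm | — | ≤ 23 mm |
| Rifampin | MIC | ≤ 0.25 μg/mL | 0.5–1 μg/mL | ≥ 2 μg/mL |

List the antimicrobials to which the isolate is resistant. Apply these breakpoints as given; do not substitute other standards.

Oxacillin: 33 mm is ≥ 24 mm — S
Trimethoprim-sulfamethoxazole (0.06 μg/mL) ≤ 1 μg/mL → susceptible
Clarithromycin 17 mm: ≤ 20 mm → R
Vancomycin 256 μg/mL: ≥ 64 μg/mL ⇒ R
Rifampin 32 μg/mL: ≥ 2 μg/mL ⇒ R

clarithromycin, vancomycin, rifampin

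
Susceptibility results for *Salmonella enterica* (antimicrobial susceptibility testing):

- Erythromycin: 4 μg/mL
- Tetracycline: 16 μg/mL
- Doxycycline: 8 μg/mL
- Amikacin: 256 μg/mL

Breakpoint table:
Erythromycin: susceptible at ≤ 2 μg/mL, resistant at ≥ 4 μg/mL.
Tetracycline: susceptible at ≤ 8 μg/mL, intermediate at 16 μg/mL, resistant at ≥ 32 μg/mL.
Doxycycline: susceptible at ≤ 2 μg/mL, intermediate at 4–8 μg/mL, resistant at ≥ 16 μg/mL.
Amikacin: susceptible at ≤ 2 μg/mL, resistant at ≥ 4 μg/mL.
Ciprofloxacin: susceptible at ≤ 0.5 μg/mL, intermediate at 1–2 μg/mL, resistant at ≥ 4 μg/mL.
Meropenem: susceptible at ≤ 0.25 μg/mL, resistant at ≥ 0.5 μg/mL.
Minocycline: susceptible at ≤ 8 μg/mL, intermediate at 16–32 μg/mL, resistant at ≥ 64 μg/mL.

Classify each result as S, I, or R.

R, I, I, R

Erythromycin 4 μg/mL: ≥ 4 μg/mL ⇒ resistant
Tetracycline 16 μg/mL: = 16 μg/mL — Intermediate
Doxycycline (8 μg/mL) in 4–8 μg/mL → I
Amikacin (256 μg/mL) ≥ 4 μg/mL → resistant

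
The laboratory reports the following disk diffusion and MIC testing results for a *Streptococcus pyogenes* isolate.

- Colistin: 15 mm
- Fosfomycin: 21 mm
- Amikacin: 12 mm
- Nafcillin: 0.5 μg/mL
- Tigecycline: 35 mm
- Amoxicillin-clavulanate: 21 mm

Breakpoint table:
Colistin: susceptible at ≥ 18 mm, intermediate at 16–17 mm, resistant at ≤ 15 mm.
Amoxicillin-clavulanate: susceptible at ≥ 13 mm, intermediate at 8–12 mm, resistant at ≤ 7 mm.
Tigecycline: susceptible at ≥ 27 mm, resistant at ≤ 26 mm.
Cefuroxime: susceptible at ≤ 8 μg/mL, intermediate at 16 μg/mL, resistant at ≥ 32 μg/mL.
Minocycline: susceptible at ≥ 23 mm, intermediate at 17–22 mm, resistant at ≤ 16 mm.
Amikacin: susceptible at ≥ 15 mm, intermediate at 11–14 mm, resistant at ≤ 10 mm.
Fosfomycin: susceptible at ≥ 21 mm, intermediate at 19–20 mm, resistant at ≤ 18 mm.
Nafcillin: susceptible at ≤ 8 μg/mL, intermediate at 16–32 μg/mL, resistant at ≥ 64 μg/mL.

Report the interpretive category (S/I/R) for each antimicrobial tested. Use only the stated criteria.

Colistin (15 mm) ≤ 15 mm — resistant
Fosfomycin (21 mm) ≥ 21 mm — S
Amikacin (12 mm) in 11–14 mm ⇒ I
Nafcillin: 0.5 μg/mL is ≤ 8 μg/mL → Susceptible
Tigecycline: 35 mm is ≥ 27 mm → S
Amoxicillin-clavulanate: 21 mm is ≥ 13 mm → susceptible

R, S, I, S, S, S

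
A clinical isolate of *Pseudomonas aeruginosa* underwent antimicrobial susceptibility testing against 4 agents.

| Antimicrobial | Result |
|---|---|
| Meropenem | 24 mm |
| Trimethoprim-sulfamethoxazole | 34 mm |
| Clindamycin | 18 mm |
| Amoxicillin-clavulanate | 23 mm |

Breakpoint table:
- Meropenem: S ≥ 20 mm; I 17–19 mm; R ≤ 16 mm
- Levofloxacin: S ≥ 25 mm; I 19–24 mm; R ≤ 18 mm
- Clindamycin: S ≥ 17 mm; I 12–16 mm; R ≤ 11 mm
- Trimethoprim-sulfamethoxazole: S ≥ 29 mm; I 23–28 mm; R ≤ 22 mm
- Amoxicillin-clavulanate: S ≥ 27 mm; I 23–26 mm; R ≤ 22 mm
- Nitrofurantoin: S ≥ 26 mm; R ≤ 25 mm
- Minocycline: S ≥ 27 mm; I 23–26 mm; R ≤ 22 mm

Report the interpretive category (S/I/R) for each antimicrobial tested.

Meropenem 24 mm: ≥ 20 mm ⇒ S
Trimethoprim-sulfamethoxazole: 34 mm is ≥ 29 mm — Susceptible
Clindamycin 18 mm: ≥ 17 mm → susceptible
Amoxicillin-clavulanate 23 mm: in 23–26 mm → I

S, S, S, I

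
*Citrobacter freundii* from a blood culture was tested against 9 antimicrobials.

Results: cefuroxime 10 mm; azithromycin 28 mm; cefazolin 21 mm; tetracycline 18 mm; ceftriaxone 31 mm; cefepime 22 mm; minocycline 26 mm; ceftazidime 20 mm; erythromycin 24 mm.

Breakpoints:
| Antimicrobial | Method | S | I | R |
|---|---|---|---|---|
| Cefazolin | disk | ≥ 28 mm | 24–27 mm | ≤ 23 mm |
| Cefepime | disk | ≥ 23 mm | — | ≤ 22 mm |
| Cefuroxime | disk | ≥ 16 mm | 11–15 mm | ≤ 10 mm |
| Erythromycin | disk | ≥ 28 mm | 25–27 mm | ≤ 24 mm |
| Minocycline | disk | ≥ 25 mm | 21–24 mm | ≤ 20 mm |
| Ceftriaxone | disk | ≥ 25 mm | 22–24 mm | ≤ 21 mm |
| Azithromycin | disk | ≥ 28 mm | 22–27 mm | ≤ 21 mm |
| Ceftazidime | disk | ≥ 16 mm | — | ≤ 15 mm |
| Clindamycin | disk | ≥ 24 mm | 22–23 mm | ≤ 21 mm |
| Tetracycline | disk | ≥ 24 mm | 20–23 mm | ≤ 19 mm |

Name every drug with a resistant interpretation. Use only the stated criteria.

cefuroxime, cefazolin, tetracycline, cefepime, erythromycin

Cefuroxime (10 mm) ≤ 10 mm ⇒ R
Azithromycin (28 mm) ≥ 28 mm ⇒ S
Cefazolin 21 mm: ≤ 23 mm ⇒ R
Tetracycline: 18 mm is ≤ 19 mm → R
Ceftriaxone: 31 mm is ≥ 25 mm → susceptible
Cefepime (22 mm) ≤ 22 mm → Resistant
Minocycline (26 mm) ≥ 25 mm → susceptible
Ceftazidime 20 mm: ≥ 16 mm ⇒ susceptible
Erythromycin 24 mm: ≤ 24 mm → resistant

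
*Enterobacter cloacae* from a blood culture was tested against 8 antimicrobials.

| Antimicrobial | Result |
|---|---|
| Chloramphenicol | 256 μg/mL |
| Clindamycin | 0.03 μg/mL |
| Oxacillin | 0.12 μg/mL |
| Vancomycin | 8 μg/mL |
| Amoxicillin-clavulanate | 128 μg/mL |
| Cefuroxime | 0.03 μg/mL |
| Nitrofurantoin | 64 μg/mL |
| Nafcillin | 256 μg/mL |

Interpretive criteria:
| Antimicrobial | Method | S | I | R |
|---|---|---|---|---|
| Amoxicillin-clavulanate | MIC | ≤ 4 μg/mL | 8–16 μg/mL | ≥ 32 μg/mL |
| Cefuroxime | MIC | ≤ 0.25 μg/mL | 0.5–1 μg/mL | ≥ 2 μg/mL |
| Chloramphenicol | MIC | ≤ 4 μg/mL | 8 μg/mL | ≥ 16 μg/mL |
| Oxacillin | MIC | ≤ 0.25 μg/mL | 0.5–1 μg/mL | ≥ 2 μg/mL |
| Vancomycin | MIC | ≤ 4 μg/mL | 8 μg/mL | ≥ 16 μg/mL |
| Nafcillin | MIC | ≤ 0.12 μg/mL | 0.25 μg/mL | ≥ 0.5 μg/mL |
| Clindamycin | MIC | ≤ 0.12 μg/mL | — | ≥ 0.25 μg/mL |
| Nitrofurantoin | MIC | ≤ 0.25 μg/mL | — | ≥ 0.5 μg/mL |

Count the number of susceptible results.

Chloramphenicol: 256 μg/mL is ≥ 16 μg/mL ⇒ resistant
Clindamycin 0.03 μg/mL: ≤ 0.12 μg/mL — Susceptible
Oxacillin: 0.12 μg/mL is ≤ 0.25 μg/mL → S
Vancomycin: 8 μg/mL is = 8 μg/mL → Intermediate
Amoxicillin-clavulanate 128 μg/mL: ≥ 32 μg/mL — resistant
Cefuroxime (0.03 μg/mL) ≤ 0.25 μg/mL — S
Nitrofurantoin (64 μg/mL) ≥ 0.5 μg/mL ⇒ resistant
Nafcillin: 256 μg/mL is ≥ 0.5 μg/mL → Resistant
Susceptible: 3

3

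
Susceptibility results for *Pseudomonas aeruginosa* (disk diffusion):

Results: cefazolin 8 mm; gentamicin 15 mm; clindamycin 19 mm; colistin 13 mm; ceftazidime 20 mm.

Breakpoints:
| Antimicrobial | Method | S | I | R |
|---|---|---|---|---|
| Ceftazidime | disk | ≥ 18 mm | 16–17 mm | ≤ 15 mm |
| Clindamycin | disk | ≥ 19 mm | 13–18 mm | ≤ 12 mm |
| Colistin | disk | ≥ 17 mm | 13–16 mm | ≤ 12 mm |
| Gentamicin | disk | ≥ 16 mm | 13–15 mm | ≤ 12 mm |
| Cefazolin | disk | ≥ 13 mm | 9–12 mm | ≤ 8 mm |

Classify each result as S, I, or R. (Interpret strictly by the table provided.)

R, I, S, I, S

Cefazolin (8 mm) ≤ 8 mm → R
Gentamicin (15 mm) in 13–15 mm ⇒ I
Clindamycin 19 mm: ≥ 19 mm — Susceptible
Colistin: 13 mm is in 13–16 mm — intermediate
Ceftazidime: 20 mm is ≥ 18 mm ⇒ S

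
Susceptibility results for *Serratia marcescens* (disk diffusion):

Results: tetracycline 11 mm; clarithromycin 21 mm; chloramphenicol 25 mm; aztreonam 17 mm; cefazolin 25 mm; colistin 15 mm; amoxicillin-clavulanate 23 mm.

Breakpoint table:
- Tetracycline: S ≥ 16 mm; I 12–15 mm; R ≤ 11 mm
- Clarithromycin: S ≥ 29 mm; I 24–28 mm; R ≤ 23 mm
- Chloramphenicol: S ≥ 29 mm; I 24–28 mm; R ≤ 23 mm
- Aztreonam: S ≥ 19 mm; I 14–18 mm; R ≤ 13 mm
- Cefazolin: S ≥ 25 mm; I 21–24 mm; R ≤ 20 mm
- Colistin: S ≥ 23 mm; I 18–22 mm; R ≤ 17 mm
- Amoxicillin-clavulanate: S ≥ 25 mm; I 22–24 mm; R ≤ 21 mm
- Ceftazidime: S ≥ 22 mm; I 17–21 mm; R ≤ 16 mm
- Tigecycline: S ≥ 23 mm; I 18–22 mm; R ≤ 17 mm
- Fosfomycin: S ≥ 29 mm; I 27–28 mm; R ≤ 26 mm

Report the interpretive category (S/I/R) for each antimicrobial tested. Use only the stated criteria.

R, R, I, I, S, R, I

Tetracycline: 11 mm is ≤ 11 mm — Resistant
Clarithromycin (21 mm) ≤ 23 mm ⇒ Resistant
Chloramphenicol (25 mm) in 24–28 mm → intermediate
Aztreonam (17 mm) in 14–18 mm ⇒ intermediate
Cefazolin: 25 mm is ≥ 25 mm ⇒ Susceptible
Colistin: 15 mm is ≤ 17 mm ⇒ Resistant
Amoxicillin-clavulanate: 23 mm is in 22–24 mm ⇒ Intermediate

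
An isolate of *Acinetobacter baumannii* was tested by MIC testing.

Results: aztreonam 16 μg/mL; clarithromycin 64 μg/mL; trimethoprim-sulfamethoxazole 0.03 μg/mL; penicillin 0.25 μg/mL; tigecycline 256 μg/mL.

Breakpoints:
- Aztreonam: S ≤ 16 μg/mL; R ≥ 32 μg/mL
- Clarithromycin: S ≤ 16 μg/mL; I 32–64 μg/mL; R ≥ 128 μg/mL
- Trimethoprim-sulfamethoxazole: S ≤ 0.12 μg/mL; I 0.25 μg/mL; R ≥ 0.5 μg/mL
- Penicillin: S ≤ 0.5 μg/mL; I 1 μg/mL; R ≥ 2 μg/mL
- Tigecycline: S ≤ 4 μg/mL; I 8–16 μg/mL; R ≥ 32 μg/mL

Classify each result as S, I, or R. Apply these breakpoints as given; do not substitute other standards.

Aztreonam: 16 μg/mL is ≤ 16 μg/mL → S
Clarithromycin (64 μg/mL) in 32–64 μg/mL ⇒ I
Trimethoprim-sulfamethoxazole: 0.03 μg/mL is ≤ 0.12 μg/mL — Susceptible
Penicillin (0.25 μg/mL) ≤ 0.5 μg/mL ⇒ S
Tigecycline (256 μg/mL) ≥ 32 μg/mL ⇒ R

S, I, S, S, R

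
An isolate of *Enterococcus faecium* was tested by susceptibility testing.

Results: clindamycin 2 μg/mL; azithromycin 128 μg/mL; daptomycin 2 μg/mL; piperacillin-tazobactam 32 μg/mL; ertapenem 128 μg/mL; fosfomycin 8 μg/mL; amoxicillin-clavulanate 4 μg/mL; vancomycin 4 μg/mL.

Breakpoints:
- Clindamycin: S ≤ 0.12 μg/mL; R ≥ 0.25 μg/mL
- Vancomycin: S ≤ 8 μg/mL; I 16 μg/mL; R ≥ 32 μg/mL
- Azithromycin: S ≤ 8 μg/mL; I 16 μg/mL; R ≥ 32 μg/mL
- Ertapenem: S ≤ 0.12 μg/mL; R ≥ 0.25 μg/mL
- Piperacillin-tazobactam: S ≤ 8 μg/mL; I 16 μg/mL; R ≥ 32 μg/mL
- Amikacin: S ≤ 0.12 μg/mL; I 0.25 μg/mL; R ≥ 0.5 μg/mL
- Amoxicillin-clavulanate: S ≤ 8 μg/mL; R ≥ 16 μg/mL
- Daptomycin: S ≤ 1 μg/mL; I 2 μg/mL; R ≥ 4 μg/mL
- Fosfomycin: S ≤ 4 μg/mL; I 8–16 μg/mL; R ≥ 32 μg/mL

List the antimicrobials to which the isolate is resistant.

clindamycin, azithromycin, piperacillin-tazobactam, ertapenem

Clindamycin 2 μg/mL: ≥ 0.25 μg/mL — Resistant
Azithromycin 128 μg/mL: ≥ 32 μg/mL — Resistant
Daptomycin 2 μg/mL: = 2 μg/mL → I
Piperacillin-tazobactam 32 μg/mL: ≥ 32 μg/mL ⇒ R
Ertapenem 128 μg/mL: ≥ 0.25 μg/mL ⇒ R
Fosfomycin 8 μg/mL: in 8–16 μg/mL — intermediate
Amoxicillin-clavulanate 4 μg/mL: ≤ 8 μg/mL — S
Vancomycin: 4 μg/mL is ≤ 8 μg/mL — Susceptible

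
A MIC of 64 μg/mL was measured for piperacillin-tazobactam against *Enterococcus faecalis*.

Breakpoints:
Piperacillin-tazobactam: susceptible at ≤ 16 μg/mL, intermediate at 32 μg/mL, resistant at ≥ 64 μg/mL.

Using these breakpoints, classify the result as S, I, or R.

Piperacillin-tazobactam (64 μg/mL) ≥ 64 μg/mL ⇒ R

R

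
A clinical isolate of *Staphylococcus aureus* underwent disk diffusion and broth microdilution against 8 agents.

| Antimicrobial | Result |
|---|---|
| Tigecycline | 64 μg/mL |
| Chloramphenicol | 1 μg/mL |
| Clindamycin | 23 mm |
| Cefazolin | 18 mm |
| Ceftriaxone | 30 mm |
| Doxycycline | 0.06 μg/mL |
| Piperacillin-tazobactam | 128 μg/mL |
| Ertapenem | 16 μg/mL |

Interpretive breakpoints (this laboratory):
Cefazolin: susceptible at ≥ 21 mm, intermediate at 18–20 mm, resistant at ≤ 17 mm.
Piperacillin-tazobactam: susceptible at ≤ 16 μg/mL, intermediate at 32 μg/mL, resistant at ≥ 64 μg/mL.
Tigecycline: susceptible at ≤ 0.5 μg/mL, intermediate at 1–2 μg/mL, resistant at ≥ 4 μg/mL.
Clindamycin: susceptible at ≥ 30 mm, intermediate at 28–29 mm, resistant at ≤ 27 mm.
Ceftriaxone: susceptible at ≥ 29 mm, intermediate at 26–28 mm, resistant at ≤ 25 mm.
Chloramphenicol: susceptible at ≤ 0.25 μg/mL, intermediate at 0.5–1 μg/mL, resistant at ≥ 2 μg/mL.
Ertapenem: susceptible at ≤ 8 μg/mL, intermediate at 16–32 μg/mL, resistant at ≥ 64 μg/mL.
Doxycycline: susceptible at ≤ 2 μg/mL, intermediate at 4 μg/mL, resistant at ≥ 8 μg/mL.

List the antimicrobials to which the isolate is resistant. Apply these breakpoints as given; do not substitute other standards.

Tigecycline: 64 μg/mL is ≥ 4 μg/mL → Resistant
Chloramphenicol: 1 μg/mL is in 0.5–1 μg/mL — I
Clindamycin 23 mm: ≤ 27 mm — R
Cefazolin (18 mm) in 18–20 mm ⇒ Intermediate
Ceftriaxone: 30 mm is ≥ 29 mm ⇒ S
Doxycycline: 0.06 μg/mL is ≤ 2 μg/mL — S
Piperacillin-tazobactam 128 μg/mL: ≥ 64 μg/mL → R
Ertapenem (16 μg/mL) in 16–32 μg/mL ⇒ intermediate

tigecycline, clindamycin, piperacillin-tazobactam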